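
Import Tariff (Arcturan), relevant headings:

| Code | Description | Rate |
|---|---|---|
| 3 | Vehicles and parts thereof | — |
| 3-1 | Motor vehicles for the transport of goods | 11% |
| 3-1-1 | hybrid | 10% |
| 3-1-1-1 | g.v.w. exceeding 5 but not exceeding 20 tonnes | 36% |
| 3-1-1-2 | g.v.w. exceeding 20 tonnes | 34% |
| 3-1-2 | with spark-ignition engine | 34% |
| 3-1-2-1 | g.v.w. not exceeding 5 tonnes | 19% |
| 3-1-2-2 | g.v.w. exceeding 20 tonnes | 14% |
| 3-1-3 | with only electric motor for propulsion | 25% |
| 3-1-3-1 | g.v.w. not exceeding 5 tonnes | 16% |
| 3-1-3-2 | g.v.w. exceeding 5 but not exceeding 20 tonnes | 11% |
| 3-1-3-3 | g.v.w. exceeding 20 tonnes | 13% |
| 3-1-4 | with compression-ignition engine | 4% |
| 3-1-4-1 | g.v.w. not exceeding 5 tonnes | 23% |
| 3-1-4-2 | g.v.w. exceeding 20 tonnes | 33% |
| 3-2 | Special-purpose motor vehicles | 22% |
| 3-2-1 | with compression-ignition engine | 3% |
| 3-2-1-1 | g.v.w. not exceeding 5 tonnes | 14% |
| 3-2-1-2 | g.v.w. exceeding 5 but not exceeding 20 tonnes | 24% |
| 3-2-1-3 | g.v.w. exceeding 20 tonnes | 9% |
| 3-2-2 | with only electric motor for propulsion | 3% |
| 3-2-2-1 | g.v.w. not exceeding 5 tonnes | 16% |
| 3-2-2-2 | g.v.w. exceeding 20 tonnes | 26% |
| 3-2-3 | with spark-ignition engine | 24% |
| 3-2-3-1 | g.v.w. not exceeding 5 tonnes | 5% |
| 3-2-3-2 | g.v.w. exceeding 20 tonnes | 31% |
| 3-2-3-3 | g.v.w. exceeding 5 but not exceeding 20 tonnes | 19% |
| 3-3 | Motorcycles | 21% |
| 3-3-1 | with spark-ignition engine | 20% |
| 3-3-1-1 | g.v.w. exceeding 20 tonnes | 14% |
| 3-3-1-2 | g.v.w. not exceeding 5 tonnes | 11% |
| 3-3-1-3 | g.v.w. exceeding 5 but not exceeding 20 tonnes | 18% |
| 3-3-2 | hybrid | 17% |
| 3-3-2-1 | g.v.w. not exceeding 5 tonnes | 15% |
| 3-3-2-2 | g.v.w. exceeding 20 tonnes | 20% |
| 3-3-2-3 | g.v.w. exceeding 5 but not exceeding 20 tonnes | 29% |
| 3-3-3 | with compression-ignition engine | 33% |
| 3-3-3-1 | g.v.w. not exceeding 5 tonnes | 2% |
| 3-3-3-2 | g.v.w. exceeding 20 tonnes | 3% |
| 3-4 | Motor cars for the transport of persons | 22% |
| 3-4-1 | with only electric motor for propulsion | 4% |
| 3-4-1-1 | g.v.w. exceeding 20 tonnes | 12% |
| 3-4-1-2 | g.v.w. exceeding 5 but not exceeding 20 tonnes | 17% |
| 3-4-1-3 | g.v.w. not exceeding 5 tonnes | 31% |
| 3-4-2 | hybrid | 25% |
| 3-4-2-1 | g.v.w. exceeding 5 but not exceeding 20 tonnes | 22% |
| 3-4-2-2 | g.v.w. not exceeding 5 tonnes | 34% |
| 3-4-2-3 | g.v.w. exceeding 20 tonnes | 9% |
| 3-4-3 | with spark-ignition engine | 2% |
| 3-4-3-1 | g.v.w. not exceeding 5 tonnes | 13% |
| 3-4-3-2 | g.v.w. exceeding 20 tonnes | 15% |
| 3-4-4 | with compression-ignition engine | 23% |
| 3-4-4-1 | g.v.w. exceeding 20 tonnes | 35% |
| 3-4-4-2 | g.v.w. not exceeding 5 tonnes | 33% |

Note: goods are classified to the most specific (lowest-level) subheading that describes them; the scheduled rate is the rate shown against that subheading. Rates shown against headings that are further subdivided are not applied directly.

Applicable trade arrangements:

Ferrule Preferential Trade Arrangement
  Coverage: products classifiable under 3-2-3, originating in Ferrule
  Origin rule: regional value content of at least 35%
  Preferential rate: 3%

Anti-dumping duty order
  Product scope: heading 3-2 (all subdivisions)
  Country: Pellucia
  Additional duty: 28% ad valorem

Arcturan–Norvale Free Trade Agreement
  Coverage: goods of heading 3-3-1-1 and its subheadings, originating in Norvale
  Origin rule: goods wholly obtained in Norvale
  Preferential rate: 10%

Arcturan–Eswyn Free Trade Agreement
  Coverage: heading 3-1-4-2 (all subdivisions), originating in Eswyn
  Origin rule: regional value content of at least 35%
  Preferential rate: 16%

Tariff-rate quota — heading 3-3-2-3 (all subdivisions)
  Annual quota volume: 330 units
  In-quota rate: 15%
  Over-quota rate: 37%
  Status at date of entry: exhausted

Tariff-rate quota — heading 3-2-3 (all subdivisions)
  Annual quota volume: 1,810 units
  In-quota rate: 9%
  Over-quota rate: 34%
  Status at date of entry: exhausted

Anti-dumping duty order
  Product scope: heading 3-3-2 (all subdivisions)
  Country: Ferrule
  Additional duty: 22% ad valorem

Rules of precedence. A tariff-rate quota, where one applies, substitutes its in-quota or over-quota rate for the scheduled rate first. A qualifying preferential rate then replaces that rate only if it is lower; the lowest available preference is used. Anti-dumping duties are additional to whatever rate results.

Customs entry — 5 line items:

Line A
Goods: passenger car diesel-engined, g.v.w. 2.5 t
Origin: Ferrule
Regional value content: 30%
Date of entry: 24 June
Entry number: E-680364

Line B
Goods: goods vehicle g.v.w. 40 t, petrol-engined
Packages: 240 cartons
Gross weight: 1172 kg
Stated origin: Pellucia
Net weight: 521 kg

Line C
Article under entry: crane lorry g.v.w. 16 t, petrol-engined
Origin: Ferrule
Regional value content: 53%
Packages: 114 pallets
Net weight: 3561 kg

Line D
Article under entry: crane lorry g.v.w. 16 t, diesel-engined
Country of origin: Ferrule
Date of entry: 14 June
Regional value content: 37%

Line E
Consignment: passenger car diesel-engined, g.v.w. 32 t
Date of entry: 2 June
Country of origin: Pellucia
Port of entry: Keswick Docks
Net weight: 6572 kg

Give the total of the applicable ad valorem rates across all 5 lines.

109%

Line A: passenger car → 3-4; diesel-engined → 3-4-4; g.v.w. 2.5 t → 3-4-4-2. Scheduled 33%. Ferrule agreement on 3-2-3: 3-4-4-2 not covered. → 33%.
Line B: goods vehicle → 3-1; petrol-engined → 3-1-2; g.v.w. 40 t → 3-1-2-2. Scheduled 14%. No special measure applies. → 14%.
Line C: crane lorry → 3-2; petrol-engined → 3-2-3; g.v.w. 16 t → 3-2-3-3. Scheduled 19%. quota on 3-2-3 exhausted → over-quota 34%; Ferrule agreement on 3-2-3: RVC ≥ 35% → 3% available; preferential 3%. → 3%.
Line D: crane lorry → 3-2; diesel-engined → 3-2-1; g.v.w. 16 t → 3-2-1-2. Scheduled 24%. Ferrule agreement on 3-2-3: 3-2-1-2 not covered. → 24%.
Line E: passenger car → 3-4; diesel-engined → 3-4-4; g.v.w. 32 t → 3-4-4-1. Scheduled 35%. No special measure applies. → 35%.
Sum: 33% + 14% + 3% + 24% + 35% = 109%.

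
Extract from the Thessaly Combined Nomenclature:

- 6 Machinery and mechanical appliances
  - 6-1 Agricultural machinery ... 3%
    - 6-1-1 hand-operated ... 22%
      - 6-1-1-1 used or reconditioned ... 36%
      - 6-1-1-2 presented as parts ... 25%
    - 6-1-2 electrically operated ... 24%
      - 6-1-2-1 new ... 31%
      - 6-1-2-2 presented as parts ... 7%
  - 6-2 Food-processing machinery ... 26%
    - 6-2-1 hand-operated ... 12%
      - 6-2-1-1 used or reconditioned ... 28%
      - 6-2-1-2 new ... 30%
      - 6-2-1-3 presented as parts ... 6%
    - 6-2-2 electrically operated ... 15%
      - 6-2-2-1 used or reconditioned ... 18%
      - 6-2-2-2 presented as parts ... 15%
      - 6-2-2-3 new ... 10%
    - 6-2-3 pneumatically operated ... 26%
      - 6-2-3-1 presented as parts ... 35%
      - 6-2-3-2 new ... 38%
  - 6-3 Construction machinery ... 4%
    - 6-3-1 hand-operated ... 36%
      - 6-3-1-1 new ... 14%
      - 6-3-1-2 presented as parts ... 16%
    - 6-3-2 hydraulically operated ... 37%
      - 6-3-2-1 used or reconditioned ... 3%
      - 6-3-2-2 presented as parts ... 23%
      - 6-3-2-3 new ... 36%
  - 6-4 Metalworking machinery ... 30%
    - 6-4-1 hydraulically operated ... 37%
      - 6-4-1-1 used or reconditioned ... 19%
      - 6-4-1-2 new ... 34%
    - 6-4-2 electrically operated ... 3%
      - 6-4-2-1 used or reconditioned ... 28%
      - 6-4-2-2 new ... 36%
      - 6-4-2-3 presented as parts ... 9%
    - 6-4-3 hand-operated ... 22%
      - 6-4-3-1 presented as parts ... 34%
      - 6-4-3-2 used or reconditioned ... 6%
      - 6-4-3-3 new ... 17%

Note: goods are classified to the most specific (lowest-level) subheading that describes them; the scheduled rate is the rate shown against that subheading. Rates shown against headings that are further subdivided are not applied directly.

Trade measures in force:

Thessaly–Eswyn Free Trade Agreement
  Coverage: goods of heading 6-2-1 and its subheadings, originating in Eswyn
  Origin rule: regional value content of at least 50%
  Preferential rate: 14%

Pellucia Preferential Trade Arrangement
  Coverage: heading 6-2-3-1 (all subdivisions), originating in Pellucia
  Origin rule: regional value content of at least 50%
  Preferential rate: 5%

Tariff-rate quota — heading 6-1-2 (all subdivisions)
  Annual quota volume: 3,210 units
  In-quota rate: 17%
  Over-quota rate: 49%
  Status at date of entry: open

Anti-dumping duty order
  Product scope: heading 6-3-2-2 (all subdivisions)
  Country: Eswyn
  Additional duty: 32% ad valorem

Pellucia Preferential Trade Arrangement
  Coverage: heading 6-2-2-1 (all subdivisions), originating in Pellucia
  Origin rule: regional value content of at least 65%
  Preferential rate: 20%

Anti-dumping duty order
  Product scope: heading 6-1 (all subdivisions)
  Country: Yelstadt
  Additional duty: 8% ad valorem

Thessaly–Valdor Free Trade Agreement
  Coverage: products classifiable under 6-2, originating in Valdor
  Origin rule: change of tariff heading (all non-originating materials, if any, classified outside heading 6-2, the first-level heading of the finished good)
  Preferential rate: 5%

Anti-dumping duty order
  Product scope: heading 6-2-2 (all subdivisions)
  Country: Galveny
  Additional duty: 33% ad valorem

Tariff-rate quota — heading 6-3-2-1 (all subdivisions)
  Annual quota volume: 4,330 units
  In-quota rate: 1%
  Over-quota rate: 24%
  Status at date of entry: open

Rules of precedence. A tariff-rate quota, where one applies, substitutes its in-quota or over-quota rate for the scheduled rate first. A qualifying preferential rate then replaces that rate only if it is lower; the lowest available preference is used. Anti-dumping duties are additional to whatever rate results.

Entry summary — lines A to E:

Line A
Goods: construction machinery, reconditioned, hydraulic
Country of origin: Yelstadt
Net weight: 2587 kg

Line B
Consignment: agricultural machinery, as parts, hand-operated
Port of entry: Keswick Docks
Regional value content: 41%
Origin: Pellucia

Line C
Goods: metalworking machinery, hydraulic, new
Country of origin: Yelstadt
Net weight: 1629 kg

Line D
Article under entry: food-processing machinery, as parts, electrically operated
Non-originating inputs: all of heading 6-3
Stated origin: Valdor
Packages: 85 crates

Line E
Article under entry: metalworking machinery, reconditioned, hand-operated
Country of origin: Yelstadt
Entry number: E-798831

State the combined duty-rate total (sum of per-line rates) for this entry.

71%

Line A: construction → 6-3; hydraulic → 6-3-2; reconditioned → 6-3-2-1. Scheduled 3%. quota on 6-3-2-1 open → in-quota 1%. → 1%.
Line B: agricultural → 6-1; hand-operated → 6-1-1; as parts → 6-1-1-2. Scheduled 25%. Pellucia agreement on 6-2-3-1: 6-1-1-2 not covered; Pellucia agreement on 6-2-2-1: 6-1-1-2 not covered. → 25%.
Line C: metalworking → 6-4; hydraulic → 6-4-1; new → 6-4-1-2. Scheduled 34%. No special measure applies. → 34%.
Line D: food-processing → 6-2; electrically operated → 6-2-2; as parts → 6-2-2-2. Scheduled 15%. Valdor agreement on 6-2: CTH met → 5% available; preferential 5%. → 5%.
Line E: metalworking → 6-4; hand-operated → 6-4-3; reconditioned → 6-4-3-2. Scheduled 6%. No special measure applies. → 6%.
Sum: 1% + 25% + 34% + 5% + 6% = 71%.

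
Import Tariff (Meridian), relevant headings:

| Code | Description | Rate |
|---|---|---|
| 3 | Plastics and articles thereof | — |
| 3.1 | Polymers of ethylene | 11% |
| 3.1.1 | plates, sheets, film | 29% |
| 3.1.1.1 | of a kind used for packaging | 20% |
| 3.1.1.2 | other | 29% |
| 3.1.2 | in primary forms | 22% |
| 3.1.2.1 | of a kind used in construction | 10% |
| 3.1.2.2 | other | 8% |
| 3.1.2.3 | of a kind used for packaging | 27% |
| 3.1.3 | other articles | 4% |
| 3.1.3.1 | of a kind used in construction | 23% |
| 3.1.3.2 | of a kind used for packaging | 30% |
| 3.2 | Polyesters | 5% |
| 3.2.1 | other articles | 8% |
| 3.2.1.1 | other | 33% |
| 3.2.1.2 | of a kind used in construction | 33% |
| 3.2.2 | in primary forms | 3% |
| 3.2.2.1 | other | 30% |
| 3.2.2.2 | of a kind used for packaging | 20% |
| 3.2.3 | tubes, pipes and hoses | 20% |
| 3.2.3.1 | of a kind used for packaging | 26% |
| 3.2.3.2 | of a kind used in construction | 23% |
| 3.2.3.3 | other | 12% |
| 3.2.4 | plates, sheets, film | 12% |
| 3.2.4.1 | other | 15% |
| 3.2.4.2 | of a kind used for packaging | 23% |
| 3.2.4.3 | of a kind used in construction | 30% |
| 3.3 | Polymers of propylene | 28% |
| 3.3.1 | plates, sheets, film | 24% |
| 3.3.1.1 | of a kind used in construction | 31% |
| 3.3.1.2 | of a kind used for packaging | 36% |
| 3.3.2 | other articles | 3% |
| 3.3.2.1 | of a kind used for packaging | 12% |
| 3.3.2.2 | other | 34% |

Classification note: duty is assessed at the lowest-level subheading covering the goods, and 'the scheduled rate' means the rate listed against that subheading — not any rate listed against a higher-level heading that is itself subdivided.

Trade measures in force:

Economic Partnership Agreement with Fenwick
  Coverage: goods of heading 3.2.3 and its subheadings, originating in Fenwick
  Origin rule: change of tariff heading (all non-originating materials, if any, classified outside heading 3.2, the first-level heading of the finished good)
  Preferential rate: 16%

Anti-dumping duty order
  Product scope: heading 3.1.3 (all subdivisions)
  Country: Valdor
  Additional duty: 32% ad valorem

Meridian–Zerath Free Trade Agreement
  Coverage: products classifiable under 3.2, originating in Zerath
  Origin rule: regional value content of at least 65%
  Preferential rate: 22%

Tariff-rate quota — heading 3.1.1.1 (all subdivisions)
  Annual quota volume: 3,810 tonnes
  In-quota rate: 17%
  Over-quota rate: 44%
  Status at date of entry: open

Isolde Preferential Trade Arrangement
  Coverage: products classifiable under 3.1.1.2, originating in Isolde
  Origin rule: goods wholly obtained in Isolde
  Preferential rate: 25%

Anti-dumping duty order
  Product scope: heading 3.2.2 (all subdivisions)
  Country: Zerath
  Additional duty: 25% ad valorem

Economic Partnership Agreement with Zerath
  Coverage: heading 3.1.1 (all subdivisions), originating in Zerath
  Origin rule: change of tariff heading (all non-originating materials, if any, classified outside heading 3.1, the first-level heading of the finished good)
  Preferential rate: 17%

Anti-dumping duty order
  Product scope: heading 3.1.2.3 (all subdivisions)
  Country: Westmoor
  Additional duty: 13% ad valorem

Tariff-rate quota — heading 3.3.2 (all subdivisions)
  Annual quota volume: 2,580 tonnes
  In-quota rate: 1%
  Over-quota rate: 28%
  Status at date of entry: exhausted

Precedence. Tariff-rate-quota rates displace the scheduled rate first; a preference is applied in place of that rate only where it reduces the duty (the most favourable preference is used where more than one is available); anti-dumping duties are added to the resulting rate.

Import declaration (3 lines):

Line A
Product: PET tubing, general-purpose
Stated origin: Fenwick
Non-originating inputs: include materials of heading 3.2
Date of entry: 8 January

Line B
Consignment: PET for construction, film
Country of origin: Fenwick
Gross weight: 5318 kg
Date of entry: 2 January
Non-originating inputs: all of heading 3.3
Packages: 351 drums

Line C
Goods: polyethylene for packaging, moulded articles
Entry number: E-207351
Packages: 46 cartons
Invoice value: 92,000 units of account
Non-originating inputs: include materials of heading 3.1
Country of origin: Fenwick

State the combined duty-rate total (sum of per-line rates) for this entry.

72%

Line A: PET → 3.2; tubing → 3.2.3; general-purpose → 3.2.3.3. Scheduled 12%. Fenwick agreement on 3.2.3: CTH not met. → 12%.
Line B: PET → 3.2; film → 3.2.4; for construction → 3.2.4.3. Scheduled 30%. Fenwick agreement on 3.2.3: 3.2.4.3 not covered. → 30%.
Line C: polyethylene → 3.1; moulded articles → 3.1.3; for packaging → 3.1.3.2. Scheduled 30%. Fenwick agreement on 3.2.3: 3.1.3.2 not covered. → 30%.
Sum: 12% + 30% + 30% = 72%.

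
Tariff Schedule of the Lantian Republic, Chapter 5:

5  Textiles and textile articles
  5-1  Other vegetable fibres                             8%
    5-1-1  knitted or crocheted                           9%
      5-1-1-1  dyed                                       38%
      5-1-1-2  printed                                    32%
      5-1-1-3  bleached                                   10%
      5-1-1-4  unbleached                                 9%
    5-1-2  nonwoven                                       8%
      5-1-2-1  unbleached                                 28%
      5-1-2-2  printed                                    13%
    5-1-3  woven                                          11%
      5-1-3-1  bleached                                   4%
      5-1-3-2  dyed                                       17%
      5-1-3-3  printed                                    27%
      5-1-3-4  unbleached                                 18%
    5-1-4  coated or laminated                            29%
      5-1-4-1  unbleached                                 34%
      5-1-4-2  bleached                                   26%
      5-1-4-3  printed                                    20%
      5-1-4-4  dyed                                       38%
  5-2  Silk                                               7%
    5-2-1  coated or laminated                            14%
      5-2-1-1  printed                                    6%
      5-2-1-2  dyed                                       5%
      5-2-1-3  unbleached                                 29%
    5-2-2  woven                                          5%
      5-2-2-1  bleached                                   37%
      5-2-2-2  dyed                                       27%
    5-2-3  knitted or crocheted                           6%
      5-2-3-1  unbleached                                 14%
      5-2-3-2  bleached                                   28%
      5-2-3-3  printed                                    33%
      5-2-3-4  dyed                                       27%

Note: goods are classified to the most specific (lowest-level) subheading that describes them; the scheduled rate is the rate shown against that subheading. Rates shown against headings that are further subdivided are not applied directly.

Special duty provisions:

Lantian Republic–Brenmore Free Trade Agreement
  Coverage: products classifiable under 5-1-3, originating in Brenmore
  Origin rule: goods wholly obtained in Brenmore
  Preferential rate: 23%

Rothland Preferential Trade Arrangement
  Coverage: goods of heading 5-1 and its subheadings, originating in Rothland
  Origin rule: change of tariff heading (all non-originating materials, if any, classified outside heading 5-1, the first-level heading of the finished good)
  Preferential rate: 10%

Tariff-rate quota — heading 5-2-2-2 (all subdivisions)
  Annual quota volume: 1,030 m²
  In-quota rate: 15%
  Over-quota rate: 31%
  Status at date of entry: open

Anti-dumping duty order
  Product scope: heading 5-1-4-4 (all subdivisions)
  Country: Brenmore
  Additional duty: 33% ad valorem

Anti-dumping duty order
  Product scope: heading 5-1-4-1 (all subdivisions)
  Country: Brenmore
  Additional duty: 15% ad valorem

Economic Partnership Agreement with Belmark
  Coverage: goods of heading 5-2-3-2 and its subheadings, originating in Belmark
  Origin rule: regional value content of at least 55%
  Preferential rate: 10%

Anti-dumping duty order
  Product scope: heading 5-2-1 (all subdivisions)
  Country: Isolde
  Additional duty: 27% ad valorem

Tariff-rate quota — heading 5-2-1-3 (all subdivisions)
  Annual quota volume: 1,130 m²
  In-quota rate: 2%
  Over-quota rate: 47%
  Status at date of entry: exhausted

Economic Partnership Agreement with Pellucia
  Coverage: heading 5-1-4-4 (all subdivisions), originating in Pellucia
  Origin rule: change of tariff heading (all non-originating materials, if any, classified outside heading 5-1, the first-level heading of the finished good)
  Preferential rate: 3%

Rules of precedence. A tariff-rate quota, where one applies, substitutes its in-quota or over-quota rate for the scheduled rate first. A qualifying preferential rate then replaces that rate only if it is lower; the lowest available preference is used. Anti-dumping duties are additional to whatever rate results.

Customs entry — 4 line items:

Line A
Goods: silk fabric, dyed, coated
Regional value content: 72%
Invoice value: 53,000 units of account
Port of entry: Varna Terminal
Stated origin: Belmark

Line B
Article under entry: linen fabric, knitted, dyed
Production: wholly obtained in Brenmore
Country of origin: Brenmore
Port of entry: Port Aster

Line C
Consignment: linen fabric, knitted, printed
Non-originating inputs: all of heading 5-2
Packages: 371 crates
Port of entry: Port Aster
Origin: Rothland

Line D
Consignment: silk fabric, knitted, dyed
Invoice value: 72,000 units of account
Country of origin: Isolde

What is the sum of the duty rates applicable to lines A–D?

80%

Line A: silk → 5-2; coated → 5-2-1; dyed → 5-2-1-2. Scheduled 5%. Belmark agreement on 5-2-3-2: 5-2-1-2 not covered. → 5%.
Line B: linen → 5-1; knitted → 5-1-1; dyed → 5-1-1-1. Scheduled 38%. Brenmore agreement on 5-1-3: 5-1-1-1 not covered. → 38%.
Line C: linen → 5-1; knitted → 5-1-1; printed → 5-1-1-2. Scheduled 32%. Rothland agreement on 5-1: CTH met → 10% available; preferential 10%. → 10%.
Line D: silk → 5-2; knitted → 5-2-3; dyed → 5-2-3-4. Scheduled 27%. No special measure applies. → 27%.
Sum: 5% + 38% + 10% + 27% = 80%.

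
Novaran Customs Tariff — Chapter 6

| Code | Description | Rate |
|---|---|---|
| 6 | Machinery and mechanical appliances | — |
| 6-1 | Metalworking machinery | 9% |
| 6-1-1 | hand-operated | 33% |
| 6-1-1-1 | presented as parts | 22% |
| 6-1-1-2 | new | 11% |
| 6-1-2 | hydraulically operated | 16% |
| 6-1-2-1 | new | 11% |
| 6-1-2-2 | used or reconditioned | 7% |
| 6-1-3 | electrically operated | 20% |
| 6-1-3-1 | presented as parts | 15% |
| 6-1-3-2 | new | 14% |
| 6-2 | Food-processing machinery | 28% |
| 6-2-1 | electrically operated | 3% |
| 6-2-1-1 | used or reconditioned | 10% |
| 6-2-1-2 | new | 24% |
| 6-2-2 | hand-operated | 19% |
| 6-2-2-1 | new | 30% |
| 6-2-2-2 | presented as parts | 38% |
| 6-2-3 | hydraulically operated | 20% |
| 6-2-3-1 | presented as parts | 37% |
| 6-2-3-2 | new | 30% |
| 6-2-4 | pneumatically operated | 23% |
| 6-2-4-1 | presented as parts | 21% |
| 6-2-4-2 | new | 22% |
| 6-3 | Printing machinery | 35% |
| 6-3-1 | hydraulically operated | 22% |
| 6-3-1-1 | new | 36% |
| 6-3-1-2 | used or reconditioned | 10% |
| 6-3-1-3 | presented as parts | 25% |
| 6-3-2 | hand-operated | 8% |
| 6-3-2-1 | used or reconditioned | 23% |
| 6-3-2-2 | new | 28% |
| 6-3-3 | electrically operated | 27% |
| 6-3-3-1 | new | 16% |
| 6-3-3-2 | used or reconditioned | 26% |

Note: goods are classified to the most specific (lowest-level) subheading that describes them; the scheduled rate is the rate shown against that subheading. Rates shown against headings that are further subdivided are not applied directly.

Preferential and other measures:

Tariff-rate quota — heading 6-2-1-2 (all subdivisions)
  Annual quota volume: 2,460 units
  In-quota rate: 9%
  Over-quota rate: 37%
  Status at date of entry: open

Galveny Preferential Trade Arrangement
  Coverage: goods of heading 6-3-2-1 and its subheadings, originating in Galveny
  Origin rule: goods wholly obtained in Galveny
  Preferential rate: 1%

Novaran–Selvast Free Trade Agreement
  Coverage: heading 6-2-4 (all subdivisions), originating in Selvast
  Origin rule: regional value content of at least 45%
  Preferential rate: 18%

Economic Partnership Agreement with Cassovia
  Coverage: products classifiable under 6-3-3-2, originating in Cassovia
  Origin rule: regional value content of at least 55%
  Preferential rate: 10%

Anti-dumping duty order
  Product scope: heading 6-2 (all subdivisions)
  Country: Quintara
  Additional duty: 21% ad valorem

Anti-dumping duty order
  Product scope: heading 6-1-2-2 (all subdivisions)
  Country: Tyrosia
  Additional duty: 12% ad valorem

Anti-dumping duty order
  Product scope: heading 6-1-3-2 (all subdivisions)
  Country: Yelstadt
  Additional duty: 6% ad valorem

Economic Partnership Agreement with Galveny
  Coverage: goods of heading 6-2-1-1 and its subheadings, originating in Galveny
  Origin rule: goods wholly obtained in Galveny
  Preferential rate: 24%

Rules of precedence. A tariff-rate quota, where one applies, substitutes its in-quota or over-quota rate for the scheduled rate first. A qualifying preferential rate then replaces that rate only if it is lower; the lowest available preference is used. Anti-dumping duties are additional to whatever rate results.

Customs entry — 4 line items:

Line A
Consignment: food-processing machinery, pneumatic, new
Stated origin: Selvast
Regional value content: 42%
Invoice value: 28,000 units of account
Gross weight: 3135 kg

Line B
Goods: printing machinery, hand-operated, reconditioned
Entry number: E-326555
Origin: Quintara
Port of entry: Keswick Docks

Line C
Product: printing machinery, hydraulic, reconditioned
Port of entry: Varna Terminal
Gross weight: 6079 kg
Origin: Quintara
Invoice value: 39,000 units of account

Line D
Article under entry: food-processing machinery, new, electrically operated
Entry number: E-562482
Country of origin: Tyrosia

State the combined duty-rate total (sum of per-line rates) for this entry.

64%

Line A: food-processing → 6-2; pneumatic → 6-2-4; new → 6-2-4-2. Scheduled 22%. Selvast agreement on 6-2-4: RVC < 45%. → 22%.
Line B: printing → 6-3; hand-operated → 6-3-2; reconditioned → 6-3-2-1. Scheduled 23%. No special measure applies. → 23%.
Line C: printing → 6-3; hydraulic → 6-3-1; reconditioned → 6-3-1-2. Scheduled 10%. No special measure applies. → 10%.
Line D: food-processing → 6-2; electrically operated → 6-2-1; new → 6-2-1-2. Scheduled 24%. quota on 6-2-1-2 open → in-quota 9%. → 9%.
Sum: 22% + 23% + 10% + 9% = 64%.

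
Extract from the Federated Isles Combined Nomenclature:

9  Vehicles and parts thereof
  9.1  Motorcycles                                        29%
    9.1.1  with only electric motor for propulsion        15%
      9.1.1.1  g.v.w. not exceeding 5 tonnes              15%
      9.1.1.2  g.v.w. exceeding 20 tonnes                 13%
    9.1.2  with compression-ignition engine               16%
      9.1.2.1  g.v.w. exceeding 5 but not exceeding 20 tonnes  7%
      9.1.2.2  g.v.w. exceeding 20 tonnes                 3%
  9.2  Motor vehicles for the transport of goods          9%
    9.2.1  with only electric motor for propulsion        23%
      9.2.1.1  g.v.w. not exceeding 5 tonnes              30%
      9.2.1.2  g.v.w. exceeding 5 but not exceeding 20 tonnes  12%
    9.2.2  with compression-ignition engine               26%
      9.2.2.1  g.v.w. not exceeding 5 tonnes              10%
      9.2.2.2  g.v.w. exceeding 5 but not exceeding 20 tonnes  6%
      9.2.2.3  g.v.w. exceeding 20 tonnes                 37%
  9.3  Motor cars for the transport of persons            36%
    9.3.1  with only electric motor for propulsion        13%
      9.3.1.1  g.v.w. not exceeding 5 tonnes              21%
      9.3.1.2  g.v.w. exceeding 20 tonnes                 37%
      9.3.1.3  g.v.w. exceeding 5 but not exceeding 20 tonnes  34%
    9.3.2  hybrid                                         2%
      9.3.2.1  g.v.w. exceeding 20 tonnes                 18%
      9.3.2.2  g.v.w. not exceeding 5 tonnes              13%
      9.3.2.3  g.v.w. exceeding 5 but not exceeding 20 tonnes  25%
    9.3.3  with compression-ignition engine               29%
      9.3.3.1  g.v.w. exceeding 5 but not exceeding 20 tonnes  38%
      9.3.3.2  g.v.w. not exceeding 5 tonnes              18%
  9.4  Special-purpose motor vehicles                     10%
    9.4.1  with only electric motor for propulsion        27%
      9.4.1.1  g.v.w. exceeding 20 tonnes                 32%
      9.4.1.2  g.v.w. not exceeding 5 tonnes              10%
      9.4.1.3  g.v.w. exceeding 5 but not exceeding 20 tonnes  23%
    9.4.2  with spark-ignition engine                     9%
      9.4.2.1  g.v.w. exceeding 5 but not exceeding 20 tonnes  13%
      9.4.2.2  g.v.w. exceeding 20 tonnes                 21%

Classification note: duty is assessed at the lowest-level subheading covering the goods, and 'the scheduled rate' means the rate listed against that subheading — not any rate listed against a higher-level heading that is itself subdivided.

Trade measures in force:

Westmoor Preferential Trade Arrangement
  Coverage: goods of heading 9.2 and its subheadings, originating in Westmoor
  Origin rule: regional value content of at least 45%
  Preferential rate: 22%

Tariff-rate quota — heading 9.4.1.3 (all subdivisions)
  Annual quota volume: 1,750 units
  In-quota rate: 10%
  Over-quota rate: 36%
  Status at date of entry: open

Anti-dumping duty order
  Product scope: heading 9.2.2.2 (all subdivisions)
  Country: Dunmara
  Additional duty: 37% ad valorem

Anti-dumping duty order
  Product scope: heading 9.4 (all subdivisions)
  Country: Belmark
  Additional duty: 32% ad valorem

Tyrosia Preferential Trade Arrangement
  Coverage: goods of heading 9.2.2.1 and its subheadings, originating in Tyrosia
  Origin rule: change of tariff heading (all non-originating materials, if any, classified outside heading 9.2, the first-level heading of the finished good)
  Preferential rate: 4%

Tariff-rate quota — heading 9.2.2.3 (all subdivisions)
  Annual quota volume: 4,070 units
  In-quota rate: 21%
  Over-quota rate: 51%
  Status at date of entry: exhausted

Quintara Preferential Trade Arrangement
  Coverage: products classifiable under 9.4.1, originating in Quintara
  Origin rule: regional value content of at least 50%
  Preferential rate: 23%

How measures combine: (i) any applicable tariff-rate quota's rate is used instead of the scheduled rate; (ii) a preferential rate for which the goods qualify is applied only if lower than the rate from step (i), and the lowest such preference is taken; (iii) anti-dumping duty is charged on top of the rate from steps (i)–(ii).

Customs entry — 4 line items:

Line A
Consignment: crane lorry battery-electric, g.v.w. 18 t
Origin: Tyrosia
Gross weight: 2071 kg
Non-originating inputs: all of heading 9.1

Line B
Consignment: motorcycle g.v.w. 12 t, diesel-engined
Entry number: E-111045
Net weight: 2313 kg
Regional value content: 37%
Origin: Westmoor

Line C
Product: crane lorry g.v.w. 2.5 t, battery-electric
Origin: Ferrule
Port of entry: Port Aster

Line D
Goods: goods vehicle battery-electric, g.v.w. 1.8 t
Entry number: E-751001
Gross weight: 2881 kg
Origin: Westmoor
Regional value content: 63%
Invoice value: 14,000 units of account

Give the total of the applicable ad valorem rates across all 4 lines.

49%

Line A: crane lorry → 9.4; battery-electric → 9.4.1; g.v.w. 18 t → 9.4.1.3. Scheduled 23%. quota on 9.4.1.3 open → in-quota 10%; Tyrosia agreement on 9.2.2.1: 9.4.1.3 not covered. → 10%.
Line B: motorcycle → 9.1; diesel-engined → 9.1.2; g.v.w. 12 t → 9.1.2.1. Scheduled 7%. Westmoor agreement on 9.2: 9.1.2.1 not covered. → 7%.
Line C: crane lorry → 9.4; battery-electric → 9.4.1; g.v.w. 2.5 t → 9.4.1.2. Scheduled 10%. No special measure applies. → 10%.
Line D: goods vehicle → 9.2; battery-electric → 9.2.1; g.v.w. 1.8 t → 9.2.1.1. Scheduled 30%. Westmoor agreement on 9.2: RVC ≥ 45% → 22% available; preferential 22%. → 22%.
Sum: 10% + 7% + 10% + 22% = 49%.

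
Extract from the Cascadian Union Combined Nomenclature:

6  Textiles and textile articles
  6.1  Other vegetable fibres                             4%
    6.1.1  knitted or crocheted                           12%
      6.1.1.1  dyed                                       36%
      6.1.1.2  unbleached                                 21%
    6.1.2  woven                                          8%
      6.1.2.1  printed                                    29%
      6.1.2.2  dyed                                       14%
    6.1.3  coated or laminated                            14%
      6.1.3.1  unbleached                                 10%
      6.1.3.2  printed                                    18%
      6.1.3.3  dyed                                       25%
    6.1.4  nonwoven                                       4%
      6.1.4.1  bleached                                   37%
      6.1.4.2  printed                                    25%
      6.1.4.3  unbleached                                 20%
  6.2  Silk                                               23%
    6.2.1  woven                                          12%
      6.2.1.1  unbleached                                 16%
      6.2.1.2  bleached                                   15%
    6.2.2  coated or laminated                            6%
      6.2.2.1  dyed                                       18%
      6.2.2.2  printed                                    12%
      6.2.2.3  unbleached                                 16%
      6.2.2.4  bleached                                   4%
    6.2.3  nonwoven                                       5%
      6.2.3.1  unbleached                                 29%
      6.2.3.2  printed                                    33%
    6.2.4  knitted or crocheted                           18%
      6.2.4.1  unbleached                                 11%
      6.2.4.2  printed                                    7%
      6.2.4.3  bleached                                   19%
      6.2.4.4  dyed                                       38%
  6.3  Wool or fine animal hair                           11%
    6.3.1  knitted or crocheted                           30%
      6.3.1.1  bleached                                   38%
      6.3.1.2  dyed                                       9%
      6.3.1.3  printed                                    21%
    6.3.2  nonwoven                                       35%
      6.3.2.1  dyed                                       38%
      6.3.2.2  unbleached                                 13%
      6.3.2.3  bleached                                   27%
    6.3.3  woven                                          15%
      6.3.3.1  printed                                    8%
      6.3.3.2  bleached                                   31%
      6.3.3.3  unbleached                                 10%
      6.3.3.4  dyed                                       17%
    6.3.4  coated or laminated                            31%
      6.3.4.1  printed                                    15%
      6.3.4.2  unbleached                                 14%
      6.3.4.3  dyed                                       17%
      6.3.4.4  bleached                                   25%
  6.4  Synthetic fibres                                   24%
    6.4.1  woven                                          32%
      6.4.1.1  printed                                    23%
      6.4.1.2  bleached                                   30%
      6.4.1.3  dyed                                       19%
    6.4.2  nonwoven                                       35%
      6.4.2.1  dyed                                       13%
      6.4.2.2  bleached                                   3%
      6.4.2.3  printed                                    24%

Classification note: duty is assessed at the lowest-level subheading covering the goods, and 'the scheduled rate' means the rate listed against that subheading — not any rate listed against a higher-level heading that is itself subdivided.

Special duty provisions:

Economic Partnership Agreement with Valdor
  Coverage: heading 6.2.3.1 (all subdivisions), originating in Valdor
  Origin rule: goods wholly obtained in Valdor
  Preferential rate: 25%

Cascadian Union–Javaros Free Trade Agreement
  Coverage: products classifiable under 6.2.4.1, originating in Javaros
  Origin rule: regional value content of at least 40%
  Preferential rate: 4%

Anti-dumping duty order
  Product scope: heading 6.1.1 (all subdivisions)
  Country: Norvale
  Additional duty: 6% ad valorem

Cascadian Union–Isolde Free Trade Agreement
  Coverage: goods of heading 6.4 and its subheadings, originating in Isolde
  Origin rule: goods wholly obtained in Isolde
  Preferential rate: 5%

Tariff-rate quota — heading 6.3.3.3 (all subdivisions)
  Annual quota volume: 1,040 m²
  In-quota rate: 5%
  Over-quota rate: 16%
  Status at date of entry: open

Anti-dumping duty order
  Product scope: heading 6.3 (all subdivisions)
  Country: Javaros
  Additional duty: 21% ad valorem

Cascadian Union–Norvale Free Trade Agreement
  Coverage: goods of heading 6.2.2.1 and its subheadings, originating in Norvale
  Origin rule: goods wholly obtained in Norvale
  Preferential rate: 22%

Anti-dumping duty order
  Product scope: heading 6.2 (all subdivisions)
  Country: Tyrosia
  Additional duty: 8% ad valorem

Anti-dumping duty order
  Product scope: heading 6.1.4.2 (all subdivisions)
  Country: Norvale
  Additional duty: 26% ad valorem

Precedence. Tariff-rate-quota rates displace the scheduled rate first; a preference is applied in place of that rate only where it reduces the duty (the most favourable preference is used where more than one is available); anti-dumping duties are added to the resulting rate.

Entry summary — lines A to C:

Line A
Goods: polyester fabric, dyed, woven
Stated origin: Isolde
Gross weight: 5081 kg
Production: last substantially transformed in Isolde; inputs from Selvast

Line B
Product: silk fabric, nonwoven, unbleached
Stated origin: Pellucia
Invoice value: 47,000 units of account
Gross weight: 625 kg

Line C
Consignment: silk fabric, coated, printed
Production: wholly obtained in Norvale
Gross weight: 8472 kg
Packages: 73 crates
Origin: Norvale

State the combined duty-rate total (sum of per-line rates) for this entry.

60%

Line A: polyester → 6.4; woven → 6.4.1; dyed → 6.4.1.3. Scheduled 19%. Isolde agreement on 6.4: not wholly obtained. → 19%.
Line B: silk → 6.2; nonwoven → 6.2.3; unbleached → 6.2.3.1. Scheduled 29%. No special measure applies. → 29%.
Line C: silk → 6.2; coated → 6.2.2; printed → 6.2.2.2. Scheduled 12%. Norvale agreement on 6.2.2.1: 6.2.2.2 not covered. → 12%.
Sum: 19% + 29% + 12% = 60%.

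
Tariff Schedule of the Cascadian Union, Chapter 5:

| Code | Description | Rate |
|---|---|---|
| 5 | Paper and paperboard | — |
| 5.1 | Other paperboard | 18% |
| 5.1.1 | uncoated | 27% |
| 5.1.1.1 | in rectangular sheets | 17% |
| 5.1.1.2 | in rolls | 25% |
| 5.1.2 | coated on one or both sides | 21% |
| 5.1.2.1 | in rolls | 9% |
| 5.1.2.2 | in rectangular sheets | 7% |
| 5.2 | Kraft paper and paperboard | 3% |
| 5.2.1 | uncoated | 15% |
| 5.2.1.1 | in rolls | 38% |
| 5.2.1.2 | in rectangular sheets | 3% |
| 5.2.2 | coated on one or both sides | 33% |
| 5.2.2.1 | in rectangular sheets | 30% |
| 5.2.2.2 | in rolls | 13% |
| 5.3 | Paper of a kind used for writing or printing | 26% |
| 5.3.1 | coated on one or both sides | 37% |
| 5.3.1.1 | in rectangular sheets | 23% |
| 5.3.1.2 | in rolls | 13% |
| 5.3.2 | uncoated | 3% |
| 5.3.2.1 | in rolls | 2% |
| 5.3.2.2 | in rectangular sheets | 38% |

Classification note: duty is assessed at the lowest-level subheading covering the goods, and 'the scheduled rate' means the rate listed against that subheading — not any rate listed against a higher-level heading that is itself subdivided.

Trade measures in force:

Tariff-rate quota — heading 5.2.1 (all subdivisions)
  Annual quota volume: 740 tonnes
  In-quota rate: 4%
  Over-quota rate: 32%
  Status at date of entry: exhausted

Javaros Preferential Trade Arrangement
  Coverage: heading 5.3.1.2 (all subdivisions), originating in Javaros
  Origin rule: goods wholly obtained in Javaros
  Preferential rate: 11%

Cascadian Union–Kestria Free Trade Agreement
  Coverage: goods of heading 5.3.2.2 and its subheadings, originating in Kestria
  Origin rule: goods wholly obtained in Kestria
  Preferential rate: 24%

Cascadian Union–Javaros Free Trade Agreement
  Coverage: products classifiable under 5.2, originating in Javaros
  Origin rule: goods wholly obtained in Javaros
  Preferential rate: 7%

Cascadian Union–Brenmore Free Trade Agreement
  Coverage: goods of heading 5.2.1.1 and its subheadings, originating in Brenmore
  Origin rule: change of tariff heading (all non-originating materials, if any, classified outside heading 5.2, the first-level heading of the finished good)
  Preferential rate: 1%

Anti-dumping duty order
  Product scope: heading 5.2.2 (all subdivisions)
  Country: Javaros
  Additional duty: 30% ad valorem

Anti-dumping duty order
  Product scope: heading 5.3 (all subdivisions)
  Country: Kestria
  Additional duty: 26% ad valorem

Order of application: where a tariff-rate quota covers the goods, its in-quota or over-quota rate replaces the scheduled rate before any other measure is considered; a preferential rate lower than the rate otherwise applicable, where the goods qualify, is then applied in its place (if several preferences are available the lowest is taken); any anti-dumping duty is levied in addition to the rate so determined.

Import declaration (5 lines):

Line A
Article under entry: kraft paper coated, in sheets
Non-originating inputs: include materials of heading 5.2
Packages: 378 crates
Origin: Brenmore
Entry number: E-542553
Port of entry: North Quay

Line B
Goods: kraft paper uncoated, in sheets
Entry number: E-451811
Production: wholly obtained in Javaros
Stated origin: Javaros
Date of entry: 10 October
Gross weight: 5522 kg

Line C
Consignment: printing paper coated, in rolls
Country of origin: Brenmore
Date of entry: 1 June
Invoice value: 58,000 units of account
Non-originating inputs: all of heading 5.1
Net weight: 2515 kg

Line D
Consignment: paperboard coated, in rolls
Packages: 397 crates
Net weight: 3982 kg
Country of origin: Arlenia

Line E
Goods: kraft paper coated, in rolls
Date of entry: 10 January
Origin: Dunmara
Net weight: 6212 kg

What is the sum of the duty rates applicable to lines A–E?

Line A: kraft paper → 5.2; coated → 5.2.2; in sheets → 5.2.2.1. Scheduled 30%. Brenmore agreement on 5.2.1.1: 5.2.2.1 not covered. → 30%.
Line B: kraft paper → 5.2; uncoated → 5.2.1; in sheets → 5.2.1.2. Scheduled 3%. quota on 5.2.1 exhausted → over-quota 32%; Javaros agreement on 5.3.1.2: 5.2.1.2 not covered; Javaros agreement on 5.2: wholly obtained → 7% available; preferential 7%. → 7%.
Line C: printing paper → 5.3; coated → 5.3.1; in rolls → 5.3.1.2. Scheduled 13%. Brenmore agreement on 5.2.1.1: 5.3.1.2 not covered. → 13%.
Line D: paperboard → 5.1; coated → 5.1.2; in rolls → 5.1.2.1. Scheduled 9%. No special measure applies. → 9%.
Line E: kraft paper → 5.2; coated → 5.2.2; in rolls → 5.2.2.2. Scheduled 13%. No special measure applies. → 13%.
Sum: 30% + 7% + 13% + 9% + 13% = 72%.

72%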